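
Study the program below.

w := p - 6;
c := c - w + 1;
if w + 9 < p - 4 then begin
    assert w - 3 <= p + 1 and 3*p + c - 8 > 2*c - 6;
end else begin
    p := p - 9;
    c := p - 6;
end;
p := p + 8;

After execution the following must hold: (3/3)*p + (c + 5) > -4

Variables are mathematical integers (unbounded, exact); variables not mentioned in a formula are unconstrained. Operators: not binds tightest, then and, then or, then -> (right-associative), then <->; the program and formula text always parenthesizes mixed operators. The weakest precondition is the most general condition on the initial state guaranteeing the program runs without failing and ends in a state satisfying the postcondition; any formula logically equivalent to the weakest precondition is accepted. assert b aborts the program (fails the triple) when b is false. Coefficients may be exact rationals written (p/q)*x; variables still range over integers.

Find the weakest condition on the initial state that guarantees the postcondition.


Working backward. After the program, the postcondition (3/3)*p + (c + 5) > -4 must hold; in canonical form it is c + p > -9.
Before p := p + 8: c + p > -17
Then branch requires w <= p + 4 and 3*p > c + 2 and c + p > -17; else branch requires 2*p > 7.
Before the if: (w < p - 13 -> (w <= p + 4 and 3*p > c + 2 and c + p > -17)) and ((not (w < p - 13)) -> 2*p > 7)
Before c := c - w + 1: (w < p - 13 -> (w <= p + 4 and 3*p + w > c + 3 and c + p > w - 18)) and ((not (w < p - 13)) -> 2*p > 7)
Before w := p - 6: 2*p > 7
Answer: WP = 2*p > 7


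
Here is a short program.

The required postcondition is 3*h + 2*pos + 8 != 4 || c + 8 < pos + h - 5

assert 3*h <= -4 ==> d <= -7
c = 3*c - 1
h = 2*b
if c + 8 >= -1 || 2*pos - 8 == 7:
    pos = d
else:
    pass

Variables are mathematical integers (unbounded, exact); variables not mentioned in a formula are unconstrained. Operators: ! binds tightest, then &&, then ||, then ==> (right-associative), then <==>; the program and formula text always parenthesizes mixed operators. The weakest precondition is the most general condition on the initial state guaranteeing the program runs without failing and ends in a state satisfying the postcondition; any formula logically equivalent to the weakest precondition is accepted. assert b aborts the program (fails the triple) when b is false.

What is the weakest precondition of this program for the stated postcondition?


Working backward. After the program, the postcondition 3*h + 2*pos + 8 != 4 || c + 8 < pos + h - 5 must hold; in canonical form it is 3*h + 2*pos != -4 || c < h + pos - 13.
Then branch requires 2*d + 3*h != -4 || c < d + h - 13; else branch requires 3*h + 2*pos != -4 || c < h + pos - 13.
Before the if: ((c >= -9 || 2*pos == 15) ==> (2*d + 3*h != -4 || c < d + h - 13)) && ((!(c >= -9 || 2*pos == 15)) ==> (3*h + 2*pos != -4 || c < h + pos - 13))
Before h := 2*b: ((c >= -9 || 2*pos == 15) ==> (6*b + 2*d != -4 || c < 2*b + d - 13)) && ((!(c >= -9 || 2*pos == 15)) ==> (6*b + 2*pos != -4 || c < 2*b + pos - 13))
Before c := 3*c - 1: ((3*c >= -8 || 2*pos == 15) ==> (6*b + 2*d != -4 || 3*c < 2*b + d - 12)) && ((!(3*c >= -8 || 2*pos == 15)) ==> (6*b + 2*pos != -4 || 3*c < 2*b + pos - 12))
Before assert 3*h <= -4 ==> d <= -7: (3*h <= -4 ==> d <= -7) && ((3*c >= -8 || 2*pos == 15) ==> (6*b + 2*d != -4 || 3*c < 2*b + d - 12)) && ((!(3*c >= -8 || 2*pos == 15)) ==> (6*b + 2*pos != -4 || 3*c < 2*b + pos - 12))
Answer: WP = (3*h <= -4 ==> d <= -7) && ((3*c >= -8 || 2*pos == 15) ==> (6*b + 2*d != -4 || 3*c < 2*b + d - 12)) && ((!(3*c >= -8 || 2*pos == 15)) ==> (6*b + 2*pos != -4 || 3*c < 2*b + pos - 12))


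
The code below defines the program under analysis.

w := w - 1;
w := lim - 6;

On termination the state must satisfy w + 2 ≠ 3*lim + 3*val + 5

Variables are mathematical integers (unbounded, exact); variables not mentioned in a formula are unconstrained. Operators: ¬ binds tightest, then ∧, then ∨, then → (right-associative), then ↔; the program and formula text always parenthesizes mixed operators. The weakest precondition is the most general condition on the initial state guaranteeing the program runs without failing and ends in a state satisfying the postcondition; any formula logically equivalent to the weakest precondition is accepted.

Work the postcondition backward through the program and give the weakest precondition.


Working backward. After the program, the postcondition w + 2 ≠ 3*lim + 3*val + 5 must hold; in canonical form it is w ≠ 3*lim + 3*val + 3.
Before w := lim - 6: 2*lim + 3*val ≠ -9
Before w := w - 1: 2*lim + 3*val ≠ -9
Answer: WP = 2*lim + 3*val ≠ -9


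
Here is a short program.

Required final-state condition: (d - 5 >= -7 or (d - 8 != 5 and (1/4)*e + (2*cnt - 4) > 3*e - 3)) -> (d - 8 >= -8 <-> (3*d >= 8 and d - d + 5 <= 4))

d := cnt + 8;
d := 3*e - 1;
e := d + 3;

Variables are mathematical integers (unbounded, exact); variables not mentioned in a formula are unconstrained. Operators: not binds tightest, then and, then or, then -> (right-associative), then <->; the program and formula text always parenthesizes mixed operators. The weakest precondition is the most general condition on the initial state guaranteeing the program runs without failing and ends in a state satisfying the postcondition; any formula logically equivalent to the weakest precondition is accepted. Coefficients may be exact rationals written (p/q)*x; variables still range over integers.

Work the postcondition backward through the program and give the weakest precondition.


Working backward. After the program, the postcondition (d - 5 >= -7 or (d - 8 != 5 and (1/4)*e + (2*cnt - 4) > 3*e - 3)) -> (d - 8 >= -8 <-> (3*d >= 8 and d - d + 5 <= 4)) must hold; in canonical form it is (d >= -2 or (d != 13 and 2*cnt > (11/4)*e + 1)) -> (not (d >= 0)).
Before e := d + 3: (d >= -2 or (d != 13 and 2*cnt > (11/4)*d + 37/4)) -> (not (d >= 0))
Before d := 3*e - 1: (3*e >= -1 or (3*e != 14 and 2*cnt > (33/4)*e + 13/2)) -> (not (3*e >= 1))
Before d := cnt + 8: (3*e >= -1 or (3*e != 14 and 2*cnt > (33/4)*e + 13/2)) -> (not (3*e >= 1))
Answer: WP = (3*e >= -1 or (3*e != 14 and 2*cnt > (33/4)*e + 13/2)) -> (not (3*e >= 1))


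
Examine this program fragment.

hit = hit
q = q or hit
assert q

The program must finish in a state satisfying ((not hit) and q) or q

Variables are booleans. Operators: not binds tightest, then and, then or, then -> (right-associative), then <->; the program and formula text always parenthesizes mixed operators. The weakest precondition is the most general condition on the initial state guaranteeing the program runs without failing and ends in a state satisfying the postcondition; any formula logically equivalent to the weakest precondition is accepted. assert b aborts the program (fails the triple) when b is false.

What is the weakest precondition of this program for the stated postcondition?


Working backward. After the program, ((not hit) and q) or q must hold.
Before assert q: q and (((not hit) and q) or q)
Before q := q or hit: (q or hit) and (((not hit) and (q or hit)) or q or hit)
Before hit := hit: (q or hit) and (((not hit) and (q or hit)) or q or hit)
Answer: WP = (q or hit) and (((not hit) and (q or hit)) or q or hit)


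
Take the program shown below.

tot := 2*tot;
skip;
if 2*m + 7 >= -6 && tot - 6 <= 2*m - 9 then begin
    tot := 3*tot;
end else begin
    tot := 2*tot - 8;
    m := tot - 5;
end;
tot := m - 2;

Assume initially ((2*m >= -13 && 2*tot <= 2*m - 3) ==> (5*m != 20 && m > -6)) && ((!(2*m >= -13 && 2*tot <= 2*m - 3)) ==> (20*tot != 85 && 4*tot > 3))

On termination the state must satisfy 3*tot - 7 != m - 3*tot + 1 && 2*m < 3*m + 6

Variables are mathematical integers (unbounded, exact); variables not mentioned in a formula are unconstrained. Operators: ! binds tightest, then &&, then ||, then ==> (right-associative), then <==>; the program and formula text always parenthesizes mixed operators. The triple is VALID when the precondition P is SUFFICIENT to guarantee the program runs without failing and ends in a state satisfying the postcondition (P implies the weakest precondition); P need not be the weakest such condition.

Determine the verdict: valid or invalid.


Working backward. After the program, the postcondition 3*tot - 7 != m - 3*tot + 1 && 2*m < 3*m + 6 must hold; in canonical form it is 6*tot != m + 8 && m > -6.
Before tot := m - 2: 5*m != 20 && m > -6
Then branch requires 5*m != 20 && m > -6; else branch requires 10*tot != 85 && 2*tot > 7.
Before the if: ((2*m >= -13 && tot <= 2*m - 3) ==> (5*m != 20 && m > -6)) && ((!(2*m >= -13 && tot <= 2*m - 3)) ==> (10*tot != 85 && 2*tot > 7))
Before skip: ((2*m >= -13 && tot <= 2*m - 3) ==> (5*m != 20 && m > -6)) && ((!(2*m >= -13 && tot <= 2*m - 3)) ==> (10*tot != 85 && 2*tot > 7))
Before tot := 2*tot: ((2*m >= -13 && 2*tot <= 2*m - 3) ==> (5*m != 20 && m > -6)) && ((!(2*m >= -13 && 2*tot <= 2*m - 3)) ==> (20*tot != 85 && 4*tot > 7))
The weakest precondition is ((2*m >= -13 && 2*tot <= 2*m - 3) ==> (5*m != 20 && m > -6)) && ((!(2*m >= -13 && 2*tot <= 2*m - 3)) ==> (20*tot != 85 && 4*tot > 7)).
Check whether ((2*m >= -13 && 2*tot <= 2*m - 3) ==> (5*m != 20 && m > -6)) && ((!(2*m >= -13 && 2*tot <= 2*m - 3)) ==> (20*tot != 85 && 4*tot > 3)) implies it.
Countermodel: at the initial state m = 0, tot = 1, the precondition holds but the weakest precondition fails.
Answer: invalid


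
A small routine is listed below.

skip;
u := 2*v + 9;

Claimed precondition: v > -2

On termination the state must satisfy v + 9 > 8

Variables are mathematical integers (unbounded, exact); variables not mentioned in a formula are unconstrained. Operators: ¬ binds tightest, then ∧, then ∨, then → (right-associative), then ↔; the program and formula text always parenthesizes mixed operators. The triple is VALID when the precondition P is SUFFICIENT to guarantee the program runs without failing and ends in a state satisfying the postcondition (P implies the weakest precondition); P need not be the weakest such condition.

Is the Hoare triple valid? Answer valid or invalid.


Working backward. After the program, the postcondition v + 9 > 8 must hold; in canonical form it is v > -1.
Before u := 2*v + 9: v > -1
Before skip: v > -1
The weakest precondition is v > -1.
Check whether v > -2 implies it.
Countermodel: at the initial state v = -1, the precondition holds but the weakest precondition fails.
Answer: invalid


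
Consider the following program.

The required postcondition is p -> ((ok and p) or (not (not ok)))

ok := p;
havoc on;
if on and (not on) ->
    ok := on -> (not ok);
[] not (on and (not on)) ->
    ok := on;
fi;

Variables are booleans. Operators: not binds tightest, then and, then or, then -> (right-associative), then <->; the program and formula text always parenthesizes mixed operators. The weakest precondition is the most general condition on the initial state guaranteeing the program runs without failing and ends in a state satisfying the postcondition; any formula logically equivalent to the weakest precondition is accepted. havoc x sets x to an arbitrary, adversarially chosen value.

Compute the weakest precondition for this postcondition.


Working backward. After the program, the postcondition p -> ((ok and p) or (not (not ok))) must hold; in canonical form it is p -> ((ok and p) or ok).
Then branch requires p -> (((on -> (not ok)) and p) or (on -> (not ok))); else branch requires p -> ((on and p) or on).
Before the if: p -> ((on and p) or on)
Before havoc on: not p
Before ok := p: not p
Answer: WP = not p


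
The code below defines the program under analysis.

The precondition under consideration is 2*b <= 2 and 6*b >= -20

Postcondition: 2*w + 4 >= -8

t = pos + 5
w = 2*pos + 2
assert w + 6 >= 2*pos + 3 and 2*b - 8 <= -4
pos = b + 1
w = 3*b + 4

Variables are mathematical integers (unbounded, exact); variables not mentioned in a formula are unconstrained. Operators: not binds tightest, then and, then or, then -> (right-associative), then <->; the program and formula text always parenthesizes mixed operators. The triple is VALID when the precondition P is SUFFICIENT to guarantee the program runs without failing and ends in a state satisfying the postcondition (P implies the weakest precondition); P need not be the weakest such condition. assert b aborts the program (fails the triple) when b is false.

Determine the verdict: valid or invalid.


Working backward. After the program, the postcondition 2*w + 4 >= -8 must hold; in canonical form it is 2*w >= -12.
Before w := 3*b + 4: 6*b >= -20
Before pos := b + 1: 6*b >= -20
Before assert w + 6 >= 2*pos + 3 and 2*b - 8 <= -4: w >= 2*pos - 3 and 2*b <= 4 and 6*b >= -20
Before w := 2*pos + 2: 2*b <= 4 and 6*b >= -20
Before t := pos + 5: 2*b <= 4 and 6*b >= -20
The weakest precondition is 2*b <= 4 and 6*b >= -20.
Check whether 2*b <= 2 and 6*b >= -20 implies it.
Every state satisfying the precondition satisfies the weakest precondition: the implication holds.
Answer: valid


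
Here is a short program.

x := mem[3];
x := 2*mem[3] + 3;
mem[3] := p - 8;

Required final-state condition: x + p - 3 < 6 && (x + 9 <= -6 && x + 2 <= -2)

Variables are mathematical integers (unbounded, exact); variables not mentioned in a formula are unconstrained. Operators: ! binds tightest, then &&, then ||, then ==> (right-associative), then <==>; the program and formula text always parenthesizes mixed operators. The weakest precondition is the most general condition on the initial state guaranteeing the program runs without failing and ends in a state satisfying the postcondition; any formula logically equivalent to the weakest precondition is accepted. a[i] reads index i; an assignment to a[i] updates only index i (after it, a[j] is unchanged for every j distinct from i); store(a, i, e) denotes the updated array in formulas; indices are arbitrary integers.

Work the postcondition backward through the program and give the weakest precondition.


Working backward. After the program, the postcondition x + p - 3 < 6 && (x + 9 <= -6 && x + 2 <= -2) must hold; in canonical form it is p + x < 9 && x <= -15 && x <= -4.
Before mem[3] := p - 8: p + x < 9 && x <= -15 && x <= -4
Before x := 2*mem[3] + 3: 2*mem[3] + p < 6 && 2*mem[3] <= -18 && 2*mem[3] <= -7
Before x := mem[3]: 2*mem[3] + p < 6 && 2*mem[3] <= -18 && 2*mem[3] <= -7
Answer: WP = 2*mem[3] + p < 6 && 2*mem[3] <= -18 && 2*mem[3] <= -7


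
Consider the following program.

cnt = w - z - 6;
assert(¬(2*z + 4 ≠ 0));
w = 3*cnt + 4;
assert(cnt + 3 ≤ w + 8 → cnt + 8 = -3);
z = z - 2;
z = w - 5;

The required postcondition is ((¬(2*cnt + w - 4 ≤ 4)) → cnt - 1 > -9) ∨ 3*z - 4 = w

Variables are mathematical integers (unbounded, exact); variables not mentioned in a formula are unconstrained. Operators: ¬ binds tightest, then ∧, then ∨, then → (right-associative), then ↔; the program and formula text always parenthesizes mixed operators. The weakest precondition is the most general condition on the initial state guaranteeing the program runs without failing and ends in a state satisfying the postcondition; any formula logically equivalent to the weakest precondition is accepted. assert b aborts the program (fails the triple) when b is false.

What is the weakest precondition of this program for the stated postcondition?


Working backward. After the program, the postcondition ((¬(2*cnt + w - 4 ≤ 4)) → cnt - 1 > -9) ∨ 3*z - 4 = w must hold; in canonical form it is ((¬(2*cnt + w ≤ 8)) → cnt > -8) ∨ 3*z = w + 4.
Before z := w - 5: ((¬(2*cnt + w ≤ 8)) → cnt > -8) ∨ 2*w = 19
Before z := z - 2: ((¬(2*cnt + w ≤ 8)) → cnt > -8) ∨ 2*w = 19
Before assert cnt + 3 ≤ w + 8 → cnt + 8 = -3: (cnt ≤ w + 5 → cnt = -11) ∧ (((¬(2*cnt + w ≤ 8)) → cnt > -8) ∨ 2*w = 19)
Before w := 3*cnt + 4: (2*cnt ≥ -9 → cnt = -11) ∧ (((¬(5*cnt ≤ 4)) → cnt > -8) ∨ 6*cnt = 11)
Before assert ¬(2*z + 4 ≠ 0): (¬(2*z ≠ -4)) ∧ (2*cnt ≥ -9 → cnt = -11) ∧ (((¬(5*cnt ≤ 4)) → cnt > -8) ∨ 6*cnt = 11)
Before cnt := w - z - 6: (¬(2*z ≠ -4)) ∧ (2*w ≥ 2*z + 3 → w = z - 5) ∧ (((¬(5*w ≤ 5*z + 34)) → w > z - 2) ∨ 6*w = 6*z + 47)
Answer: WP = (¬(2*z ≠ -4)) ∧ (2*w ≥ 2*z + 3 → w = z - 5) ∧ (((¬(5*w ≤ 5*z + 34)) → w > z - 2) ∨ 6*w = 6*z + 47)


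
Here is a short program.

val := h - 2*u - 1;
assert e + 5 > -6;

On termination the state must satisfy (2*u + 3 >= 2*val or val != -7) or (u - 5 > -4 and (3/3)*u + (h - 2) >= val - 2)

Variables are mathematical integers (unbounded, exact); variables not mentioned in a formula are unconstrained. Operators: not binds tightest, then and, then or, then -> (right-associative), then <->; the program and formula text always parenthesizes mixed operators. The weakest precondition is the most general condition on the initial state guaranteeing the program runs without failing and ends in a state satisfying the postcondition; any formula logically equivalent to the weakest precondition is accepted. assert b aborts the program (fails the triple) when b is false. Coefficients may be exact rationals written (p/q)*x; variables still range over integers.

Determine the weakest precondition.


Working backward. After the program, the postcondition (2*u + 3 >= 2*val or val != -7) or (u - 5 > -4 and (3/3)*u + (h - 2) >= val - 2) must hold; in canonical form it is 2*u >= 2*val - 3 or val != -7 or (u > 1 and h + u >= val).
Before assert e + 5 > -6: e > -11 and (2*u >= 2*val - 3 or val != -7 or (u > 1 and h + u >= val))
Before val := h - 2*u - 1: e > -11 and (6*u >= 2*h - 5 or h != 2*u - 6 or (u > 1 and 3*u >= -1))
Answer: WP = e > -11 and (6*u >= 2*h - 5 or h != 2*u - 6 or (u > 1 and 3*u >= -1))


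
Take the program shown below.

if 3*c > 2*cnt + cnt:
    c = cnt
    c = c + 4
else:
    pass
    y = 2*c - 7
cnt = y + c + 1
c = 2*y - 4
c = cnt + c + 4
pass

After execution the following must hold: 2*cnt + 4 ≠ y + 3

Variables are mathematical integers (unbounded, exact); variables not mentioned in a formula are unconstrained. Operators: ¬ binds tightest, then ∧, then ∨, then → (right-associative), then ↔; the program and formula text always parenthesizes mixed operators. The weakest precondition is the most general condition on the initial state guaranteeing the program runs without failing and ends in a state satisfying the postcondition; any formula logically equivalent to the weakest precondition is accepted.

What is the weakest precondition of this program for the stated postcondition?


Working backward. After the program, the postcondition 2*cnt + 4 ≠ y + 3 must hold; in canonical form it is 2*cnt ≠ y - 1.
Before skip: 2*cnt ≠ y - 1
Before c := cnt + c + 4: 2*cnt ≠ y - 1
Before c := 2*y - 4: 2*cnt ≠ y - 1
Before cnt := y + c + 1: 2*c + y ≠ -3
Then branch requires 2*cnt + y ≠ -11; else branch requires 4*c ≠ 4.
Before the if: (3*c > 3*cnt → 2*cnt + y ≠ -11) ∧ ((¬(3*c > 3*cnt)) → 4*c ≠ 4)
Answer: WP = (3*c > 3*cnt → 2*cnt + y ≠ -11) ∧ ((¬(3*c > 3*cnt)) → 4*c ≠ 4)


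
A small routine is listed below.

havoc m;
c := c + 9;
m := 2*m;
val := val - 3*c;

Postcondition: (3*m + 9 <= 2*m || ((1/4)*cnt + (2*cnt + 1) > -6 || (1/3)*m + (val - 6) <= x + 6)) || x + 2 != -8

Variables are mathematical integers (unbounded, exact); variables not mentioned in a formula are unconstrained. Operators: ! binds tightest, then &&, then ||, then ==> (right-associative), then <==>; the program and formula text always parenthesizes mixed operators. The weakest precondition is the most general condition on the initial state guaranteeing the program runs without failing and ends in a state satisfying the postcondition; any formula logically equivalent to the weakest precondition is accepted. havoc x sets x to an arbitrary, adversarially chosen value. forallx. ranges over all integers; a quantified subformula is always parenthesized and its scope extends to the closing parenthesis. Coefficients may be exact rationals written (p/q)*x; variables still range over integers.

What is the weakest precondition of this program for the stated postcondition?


Working backward. After the program, the postcondition (3*m + 9 <= 2*m || ((1/4)*cnt + (2*cnt + 1) > -6 || (1/3)*m + (val - 6) <= x + 6)) || x + 2 != -8 must hold; in canonical form it is m <= -9 || (9/4)*cnt > -7 || (1/3)*m + val <= x + 12 || x != -10.
Before val := val - 3*c: m <= -9 || (9/4)*cnt > -7 || (1/3)*m + val <= 3*c + x + 12 || x != -10
Before m := 2*m: 2*m <= -9 || (9/4)*cnt > -7 || (2/3)*m + val <= 3*c + x + 12 || x != -10
Before c := c + 9: 2*m <= -9 || (9/4)*cnt > -7 || (2/3)*m + val <= 3*c + x + 39 || x != -10
Before havoc m: forall m_1. (2*m_1 <= -9 || (9/4)*cnt > -7 || (2/3)*m_1 + val <= 3*c + x + 39 || x != -10)
Answer: WP = forall m_1. (2*m_1 <= -9 || (9/4)*cnt > -7 || (2/3)*m_1 + val <= 3*c + x + 39 || x != -10)


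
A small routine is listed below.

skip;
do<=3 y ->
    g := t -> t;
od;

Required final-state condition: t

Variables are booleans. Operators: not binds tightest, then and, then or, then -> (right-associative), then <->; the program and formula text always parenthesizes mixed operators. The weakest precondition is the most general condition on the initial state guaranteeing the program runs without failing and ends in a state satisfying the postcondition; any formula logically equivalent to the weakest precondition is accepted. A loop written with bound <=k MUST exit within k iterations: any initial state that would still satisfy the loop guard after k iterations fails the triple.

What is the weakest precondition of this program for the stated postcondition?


Working backward. After the program, t must hold.
Before the loop (bound <=3), unroll the exhaustion recursion (WP_0 = exit-now case; WP_j = one more guarded iteration, up to j = 3):
  WP_0: (not y) and t
  WP_1: (y -> ((not y) and t)) and ((not y) -> t)
  WP_2: (y -> ((y -> ((not y) and t)) and ((not y) -> t))) and ((not y) -> t)
  WP_3: (y -> ((y -> ((y -> ((not y) and t)) and ((not y) -> t))) and ((not y) -> t))) and ((not y) -> t)
So before the loop: (y -> ((y -> ((y -> ((not y) and t)) and ((not y) -> t))) and ((not y) -> t))) and ((not y) -> t)
Before skip: (y -> ((y -> ((y -> ((not y) and t)) and ((not y) -> t))) and ((not y) -> t))) and ((not y) -> t)
Answer: WP = (y -> ((y -> ((y -> ((not y) and t)) and ((not y) -> t))) and ((not y) -> t))) and ((not y) -> t)


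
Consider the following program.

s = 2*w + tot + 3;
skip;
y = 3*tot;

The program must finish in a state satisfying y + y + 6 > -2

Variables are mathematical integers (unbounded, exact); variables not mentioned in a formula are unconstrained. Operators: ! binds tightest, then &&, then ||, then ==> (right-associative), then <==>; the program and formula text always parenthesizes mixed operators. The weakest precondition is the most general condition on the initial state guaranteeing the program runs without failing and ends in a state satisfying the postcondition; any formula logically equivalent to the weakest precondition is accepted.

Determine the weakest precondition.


Working backward. After the program, the postcondition y + y + 6 > -2 must hold; in canonical form it is 2*y > -8.
Before y := 3*tot: 6*tot > -8
Before skip: 6*tot > -8
Before s := 2*w + tot + 3: 6*tot > -8
Answer: WP = 6*tot > -8


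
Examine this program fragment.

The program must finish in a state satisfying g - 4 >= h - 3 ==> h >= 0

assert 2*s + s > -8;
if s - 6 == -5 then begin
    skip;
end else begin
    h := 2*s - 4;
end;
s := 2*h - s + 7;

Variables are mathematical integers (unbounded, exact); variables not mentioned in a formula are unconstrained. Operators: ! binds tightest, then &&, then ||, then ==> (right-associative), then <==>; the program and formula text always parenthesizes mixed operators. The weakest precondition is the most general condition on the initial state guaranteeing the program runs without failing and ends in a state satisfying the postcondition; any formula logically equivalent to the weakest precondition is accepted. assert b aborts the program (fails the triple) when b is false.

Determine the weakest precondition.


Working backward. After the program, the postcondition g - 4 >= h - 3 ==> h >= 0 must hold; in canonical form it is g >= h + 1 ==> h >= 0.
Before s := 2*h - s + 7: g >= h + 1 ==> h >= 0
Then branch requires g >= h + 1 ==> h >= 0; else branch requires g >= 2*s - 3 ==> 2*s >= 4.
Before the if: (s == 1 ==> (g >= h + 1 ==> h >= 0)) && ((!(s == 1)) ==> (g >= 2*s - 3 ==> 2*s >= 4))
Before assert 2*s + s > -8: 3*s > -8 && (s == 1 ==> (g >= h + 1 ==> h >= 0)) && ((!(s == 1)) ==> (g >= 2*s - 3 ==> 2*s >= 4))
Answer: WP = 3*s > -8 && (s == 1 ==> (g >= h + 1 ==> h >= 0)) && ((!(s == 1)) ==> (g >= 2*s - 3 ==> 2*s >= 4))


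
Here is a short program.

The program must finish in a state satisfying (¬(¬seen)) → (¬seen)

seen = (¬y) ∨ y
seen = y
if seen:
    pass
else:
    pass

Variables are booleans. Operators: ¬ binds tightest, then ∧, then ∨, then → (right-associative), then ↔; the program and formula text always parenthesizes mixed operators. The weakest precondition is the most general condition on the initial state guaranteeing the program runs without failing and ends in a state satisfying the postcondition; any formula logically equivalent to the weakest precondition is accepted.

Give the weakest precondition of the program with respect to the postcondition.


Working backward. After the program, the postcondition (¬(¬seen)) → (¬seen) must hold; in canonical form it is seen → (¬seen).
Then branch requires seen → (¬seen); else branch requires seen → (¬seen).
Before the if: (seen → (seen → (¬seen))) ∧ ((¬seen) → (seen → (¬seen)))
Before seen := y: (y → (y → (¬y))) ∧ ((¬y) → (y → (¬y)))
Before seen := (¬y) ∨ y: (y → (y → (¬y))) ∧ ((¬y) → (y → (¬y)))
Answer: WP = (y → (y → (¬y))) ∧ ((¬y) → (y → (¬y)))


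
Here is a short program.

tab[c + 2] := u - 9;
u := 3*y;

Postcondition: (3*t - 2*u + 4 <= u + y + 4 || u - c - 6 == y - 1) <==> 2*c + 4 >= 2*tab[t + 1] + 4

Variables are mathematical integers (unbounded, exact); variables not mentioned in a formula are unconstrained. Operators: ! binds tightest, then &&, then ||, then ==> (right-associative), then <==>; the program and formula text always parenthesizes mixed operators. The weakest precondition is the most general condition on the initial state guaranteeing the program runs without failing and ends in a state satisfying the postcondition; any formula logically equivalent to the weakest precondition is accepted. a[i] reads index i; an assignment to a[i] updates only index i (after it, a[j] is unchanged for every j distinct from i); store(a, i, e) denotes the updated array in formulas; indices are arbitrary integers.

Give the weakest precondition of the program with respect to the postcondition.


Working backward. After the program, the postcondition (3*t - 2*u + 4 <= u + y + 4 || u - c - 6 == y - 1) <==> 2*c + 4 >= 2*tab[t + 1] + 4 must hold; in canonical form it is (3*t <= 3*u + y || u == c + y + 5) <==> 2*c >= 2*tab[t + 1].
Before u := 3*y: (3*t <= 10*y || 2*y == c + 5) <==> 2*c >= 2*tab[t + 1]
Before tab[c + 2] := u - 9: (3*t <= 10*y || 2*y == c + 5) <==> 2*c >= 2*store(tab, c + 2, u - 9)[t + 1]
Answer: WP = (3*t <= 10*y || 2*y == c + 5) <==> 2*c >= 2*store(tab, c + 2, u - 9)[t + 1]


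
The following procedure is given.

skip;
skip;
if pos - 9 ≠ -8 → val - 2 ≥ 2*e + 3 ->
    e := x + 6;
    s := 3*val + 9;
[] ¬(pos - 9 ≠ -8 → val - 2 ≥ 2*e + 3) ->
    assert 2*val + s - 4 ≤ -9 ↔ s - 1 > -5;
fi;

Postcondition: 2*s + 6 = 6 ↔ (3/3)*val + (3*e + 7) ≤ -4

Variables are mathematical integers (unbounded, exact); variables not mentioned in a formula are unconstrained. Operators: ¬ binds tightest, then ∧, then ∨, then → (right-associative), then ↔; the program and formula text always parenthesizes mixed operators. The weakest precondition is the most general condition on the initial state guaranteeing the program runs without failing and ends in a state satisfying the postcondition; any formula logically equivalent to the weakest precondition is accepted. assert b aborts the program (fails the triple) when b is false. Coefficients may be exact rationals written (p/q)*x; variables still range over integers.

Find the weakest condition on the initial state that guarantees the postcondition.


Working backward. After the program, the postcondition 2*s + 6 = 6 ↔ (3/3)*val + (3*e + 7) ≤ -4 must hold; in canonical form it is 2*s = 0 ↔ 3*e + val ≤ -11.
Then branch requires 6*val = -18 ↔ val + 3*x ≤ -29; else branch requires (s + 2*val ≤ -5 ↔ s > -4) ∧ (2*s = 0 ↔ 3*e + val ≤ -11).
Before the if: ((pos ≠ 1 → val ≥ 2*e + 5) → (6*val = -18 ↔ val + 3*x ≤ -29)) ∧ ((¬(pos ≠ 1 → val ≥ 2*e + 5)) → ((s + 2*val ≤ -5 ↔ s > -4) ∧ (2*s = 0 ↔ 3*e + val ≤ -11)))
Before skip: ((pos ≠ 1 → val ≥ 2*e + 5) → (6*val = -18 ↔ val + 3*x ≤ -29)) ∧ ((¬(pos ≠ 1 → val ≥ 2*e + 5)) → ((s + 2*val ≤ -5 ↔ s > -4) ∧ (2*s = 0 ↔ 3*e + val ≤ -11)))
Before skip: ((pos ≠ 1 → val ≥ 2*e + 5) → (6*val = -18 ↔ val + 3*x ≤ -29)) ∧ ((¬(pos ≠ 1 → val ≥ 2*e + 5)) → ((s + 2*val ≤ -5 ↔ s > -4) ∧ (2*s = 0 ↔ 3*e + val ≤ -11)))
Answer: WP = ((pos ≠ 1 → val ≥ 2*e + 5) → (6*val = -18 ↔ val + 3*x ≤ -29)) ∧ ((¬(pos ≠ 1 → val ≥ 2*e + 5)) → ((s + 2*val ≤ -5 ↔ s > -4) ∧ (2*s = 0 ↔ 3*e + val ≤ -11)))


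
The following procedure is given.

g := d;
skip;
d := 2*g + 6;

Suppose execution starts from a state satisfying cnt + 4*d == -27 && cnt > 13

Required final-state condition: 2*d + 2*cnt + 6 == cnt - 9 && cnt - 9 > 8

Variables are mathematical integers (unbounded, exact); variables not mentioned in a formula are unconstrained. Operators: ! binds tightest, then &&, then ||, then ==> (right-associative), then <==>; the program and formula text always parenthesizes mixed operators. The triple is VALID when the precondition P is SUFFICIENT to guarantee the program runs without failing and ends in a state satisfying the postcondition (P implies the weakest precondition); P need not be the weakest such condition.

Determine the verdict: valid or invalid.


Working backward. After the program, the postcondition 2*d + 2*cnt + 6 == cnt - 9 && cnt - 9 > 8 must hold; in canonical form it is cnt + 2*d == -15 && cnt > 17.
Before d := 2*g + 6: cnt + 4*g == -27 && cnt > 17
Before skip: cnt + 4*g == -27 && cnt > 17
Before g := d: cnt + 4*d == -27 && cnt > 17
The weakest precondition is cnt + 4*d == -27 && cnt > 17.
Check whether cnt + 4*d == -27 && cnt > 13 implies it.
Countermodel: at the initial state cnt = 17, d = -11, the precondition holds but the weakest precondition fails.
Answer: invalid


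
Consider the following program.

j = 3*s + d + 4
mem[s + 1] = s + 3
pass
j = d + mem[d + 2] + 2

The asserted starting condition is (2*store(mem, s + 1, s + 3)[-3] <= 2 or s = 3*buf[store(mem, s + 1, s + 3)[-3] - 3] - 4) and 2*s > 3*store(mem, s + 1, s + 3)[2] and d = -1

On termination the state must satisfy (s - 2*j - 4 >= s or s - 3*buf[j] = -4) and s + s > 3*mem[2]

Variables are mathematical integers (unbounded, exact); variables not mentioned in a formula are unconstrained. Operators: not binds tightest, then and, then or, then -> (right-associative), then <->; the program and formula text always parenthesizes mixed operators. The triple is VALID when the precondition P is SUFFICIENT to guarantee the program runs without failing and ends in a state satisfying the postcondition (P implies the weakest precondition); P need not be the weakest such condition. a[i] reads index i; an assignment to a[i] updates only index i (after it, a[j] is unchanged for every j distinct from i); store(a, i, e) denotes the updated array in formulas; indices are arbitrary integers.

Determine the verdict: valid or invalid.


Working backward. After the program, the postcondition (s - 2*j - 4 >= s or s - 3*buf[j] = -4) and s + s > 3*mem[2] must hold; in canonical form it is (2*j <= -4 or s = 3*buf[j] - 4) and 2*s > 3*mem[2].
Before j := d + mem[d + 2] + 2: (2*mem[d + 2] + 2*d <= -8 or s = 3*buf[mem[d + 2] + d + 2] - 4) and 2*s > 3*mem[2]
Before skip: (2*mem[d + 2] + 2*d <= -8 or s = 3*buf[mem[d + 2] + d + 2] - 4) and 2*s > 3*mem[2]
Before mem[s + 1] := s + 3: (2*store(mem, s + 1, s + 3)[d + 2] + 2*d <= -8 or s = 3*buf[store(mem, s + 1, s + 3)[d + 2] + d + 2] - 4) and 2*s > 3*store(mem, s + 1, s + 3)[2]
Before j := 3*s + d + 4: (2*store(mem, s + 1, s + 3)[d + 2] + 2*d <= -8 or s = 3*buf[store(mem, s + 1, s + 3)[d + 2] + d + 2] - 4) and 2*s > 3*store(mem, s + 1, s + 3)[2]
The weakest precondition is (2*store(mem, s + 1, s + 3)[d + 2] + 2*d <= -8 or s = 3*buf[store(mem, s + 1, s + 3)[d + 2] + d + 2] - 4) and 2*s > 3*store(mem, s + 1, s + 3)[2].
Check whether (2*store(mem, s + 1, s + 3)[-3] <= 2 or s = 3*buf[store(mem, s + 1, s + 3)[-3] - 3] - 4) and 2*s > 3*store(mem, s + 1, s + 3)[2] and d = -1 implies it.
Countermodel: at the initial state buf = {[-4] = 7, [-3] = 7, [1] = 7, [2] = 7, [11795] = 27727, elsewhere 7}, d = -1, mem = {[-4] = 6, [-3] = 0, [1] = 11794, [2] = -30156, [11795] = 6, elsewhere 6}, s = -5, the precondition holds but the weakest precondition fails.
Answer: invalid


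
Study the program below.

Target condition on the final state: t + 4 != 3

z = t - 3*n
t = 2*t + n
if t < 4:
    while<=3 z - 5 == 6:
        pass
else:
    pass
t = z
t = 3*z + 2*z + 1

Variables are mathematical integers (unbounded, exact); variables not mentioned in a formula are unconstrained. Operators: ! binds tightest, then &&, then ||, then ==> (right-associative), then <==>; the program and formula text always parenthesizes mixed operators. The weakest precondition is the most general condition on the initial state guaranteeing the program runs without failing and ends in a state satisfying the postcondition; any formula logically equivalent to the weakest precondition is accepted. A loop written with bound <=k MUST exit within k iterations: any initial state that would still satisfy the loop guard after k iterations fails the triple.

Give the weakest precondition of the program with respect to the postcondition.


Working backward. After the program, the postcondition t + 4 != 3 must hold; in canonical form it is t != -1.
Before t := 3*z + 2*z + 1: 5*z != -2
Before t := z: 5*z != -2
Then branch requires (z == 11 ==> ((z == 11 ==> ((z == 11 ==> ((!(z == 11)) && 5*z != -2)) && ((!(z == 11)) ==> 5*z != -2))) && ((!(z == 11)) ==> 5*z != -2))) && ((!(z == 11)) ==> 5*z != -2); else branch requires 5*z != -2.
Before the if: (t < 4 ==> ((z == 11 ==> ((z == 11 ==> ((z == 11 ==> ((!(z == 11)) && 5*z != -2)) && ((!(z == 11)) ==> 5*z != -2))) && ((!(z == 11)) ==> 5*z != -2))) && ((!(z == 11)) ==> 5*z != -2))) && ((!(t < 4)) ==> 5*z != -2)
Before t := 2*t + n: (n + 2*t < 4 ==> ((z == 11 ==> ((z == 11 ==> ((z == 11 ==> ((!(z == 11)) && 5*z != -2)) && ((!(z == 11)) ==> 5*z != -2))) && ((!(z == 11)) ==> 5*z != -2))) && ((!(z == 11)) ==> 5*z != -2))) && ((!(n + 2*t < 4)) ==> 5*z != -2)
Before z := t - 3*n: (n + 2*t < 4 ==> ((t == 3*n + 11 ==> ((t == 3*n + 11 ==> ((t == 3*n + 11 ==> ((!(t == 3*n + 11)) && 5*t != 15*n - 2)) && ((!(t == 3*n + 11)) ==> 5*t != 15*n - 2))) && ((!(t == 3*n + 11)) ==> 5*t != 15*n - 2))) && ((!(t == 3*n + 11)) ==> 5*t != 15*n - 2))) && ((!(n + 2*t < 4)) ==> 5*t != 15*n - 2)
Answer: WP = (n + 2*t < 4 ==> ((t == 3*n + 11 ==> ((t == 3*n + 11 ==> ((t == 3*n + 11 ==> ((!(t == 3*n + 11)) && 5*t != 15*n - 2)) && ((!(t == 3*n + 11)) ==> 5*t != 15*n - 2))) && ((!(t == 3*n + 11)) ==> 5*t != 15*n - 2))) && ((!(t == 3*n + 11)) ==> 5*t != 15*n - 2))) && ((!(n + 2*t < 4)) ==> 5*t != 15*n - 2)


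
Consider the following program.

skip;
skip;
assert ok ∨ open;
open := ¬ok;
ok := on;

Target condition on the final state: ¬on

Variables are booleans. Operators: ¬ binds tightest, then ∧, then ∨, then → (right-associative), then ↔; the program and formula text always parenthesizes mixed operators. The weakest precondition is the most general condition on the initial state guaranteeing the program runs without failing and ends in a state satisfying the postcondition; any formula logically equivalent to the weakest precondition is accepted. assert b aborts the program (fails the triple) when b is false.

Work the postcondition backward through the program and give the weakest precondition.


Working backward. After the program, ¬on must hold.
Before ok := on: ¬on
Before open := ¬ok: ¬on
Before assert ok ∨ open: (ok ∨ open) ∧ (¬on)
Before skip: (ok ∨ open) ∧ (¬on)
Before skip: (ok ∨ open) ∧ (¬on)
Answer: WP = (ok ∨ open) ∧ (¬on)


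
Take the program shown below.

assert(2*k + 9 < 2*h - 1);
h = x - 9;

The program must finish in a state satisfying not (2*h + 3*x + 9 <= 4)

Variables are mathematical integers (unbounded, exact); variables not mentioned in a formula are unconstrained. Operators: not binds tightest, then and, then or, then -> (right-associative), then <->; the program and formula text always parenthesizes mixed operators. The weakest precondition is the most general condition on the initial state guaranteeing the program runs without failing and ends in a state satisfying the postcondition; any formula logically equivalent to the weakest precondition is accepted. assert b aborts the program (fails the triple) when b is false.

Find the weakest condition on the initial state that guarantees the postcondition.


Working backward. After the program, the postcondition not (2*h + 3*x + 9 <= 4) must hold; in canonical form it is not (2*h + 3*x <= -5).
Before h := x - 9: not (5*x <= 13)
Before assert 2*k + 9 < 2*h - 1: 2*k < 2*h - 10 and (not (5*x <= 13))
Answer: WP = 2*k < 2*h - 10 and (not (5*x <= 13))


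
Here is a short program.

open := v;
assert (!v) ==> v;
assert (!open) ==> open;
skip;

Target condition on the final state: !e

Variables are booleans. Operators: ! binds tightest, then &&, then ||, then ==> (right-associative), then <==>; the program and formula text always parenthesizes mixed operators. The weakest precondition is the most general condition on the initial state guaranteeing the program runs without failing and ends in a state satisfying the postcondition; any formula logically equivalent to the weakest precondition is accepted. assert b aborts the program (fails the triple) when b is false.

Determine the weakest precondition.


Working backward. After the program, !e must hold.
Before skip: !e
Before assert (!open) ==> open: ((!open) ==> open) && (!e)
Before assert (!v) ==> v: ((!v) ==> v) && ((!open) ==> open) && (!e)
Before open := v: ((!v) ==> v) && (!e)
Answer: WP = ((!v) ==> v) && (!e)


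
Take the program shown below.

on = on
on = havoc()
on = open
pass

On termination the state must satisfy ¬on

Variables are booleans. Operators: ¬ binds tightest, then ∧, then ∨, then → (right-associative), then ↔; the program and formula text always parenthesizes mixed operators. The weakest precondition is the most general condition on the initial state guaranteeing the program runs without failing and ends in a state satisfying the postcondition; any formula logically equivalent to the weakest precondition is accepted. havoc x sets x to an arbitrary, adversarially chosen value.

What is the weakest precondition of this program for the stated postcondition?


Working backward. After the program, ¬on must hold.
Before skip: ¬on
Before on := open: ¬open
Before havoc on: ¬open
Before on := on: ¬open
Answer: WP = ¬open


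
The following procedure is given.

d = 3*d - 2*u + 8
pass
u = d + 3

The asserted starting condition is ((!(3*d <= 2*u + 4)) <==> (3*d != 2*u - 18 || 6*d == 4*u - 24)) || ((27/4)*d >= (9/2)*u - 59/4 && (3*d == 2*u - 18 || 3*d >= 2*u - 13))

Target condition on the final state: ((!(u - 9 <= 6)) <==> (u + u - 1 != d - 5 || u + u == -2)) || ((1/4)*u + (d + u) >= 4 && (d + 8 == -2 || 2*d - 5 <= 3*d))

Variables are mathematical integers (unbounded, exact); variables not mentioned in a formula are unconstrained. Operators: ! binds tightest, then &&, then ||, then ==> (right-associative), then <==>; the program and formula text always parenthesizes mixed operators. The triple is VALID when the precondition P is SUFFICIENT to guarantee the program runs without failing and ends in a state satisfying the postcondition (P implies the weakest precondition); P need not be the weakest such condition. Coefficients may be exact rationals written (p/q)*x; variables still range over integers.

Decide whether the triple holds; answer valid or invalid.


Working backward. After the program, the postcondition ((!(u - 9 <= 6)) <==> (u + u - 1 != d - 5 || u + u == -2)) || ((1/4)*u + (d + u) >= 4 && (d + 8 == -2 || 2*d - 5 <= 3*d)) must hold; in canonical form it is ((!(u <= 15)) <==> (2*u != d - 4 || 2*u == -2)) || (d + (5/4)*u >= 4 && (d == -10 || d >= -5)).
Before u := d + 3: ((!(d <= 12)) <==> (d != -10 || 2*d == -8)) || ((9/4)*d >= 1/4 && (d == -10 || d >= -5))
Before skip: ((!(d <= 12)) <==> (d != -10 || 2*d == -8)) || ((9/4)*d >= 1/4 && (d == -10 || d >= -5))
Before d := 3*d - 2*u + 8: ((!(3*d <= 2*u + 4)) <==> (3*d != 2*u - 18 || 6*d == 4*u - 24)) || ((27/4)*d >= (9/2)*u - 71/4 && (3*d == 2*u - 18 || 3*d >= 2*u - 13))
The weakest precondition is ((!(3*d <= 2*u + 4)) <==> (3*d != 2*u - 18 || 6*d == 4*u - 24)) || ((27/4)*d >= (9/2)*u - 71/4 && (3*d == 2*u - 18 || 3*d >= 2*u - 13)).
Check whether ((!(3*d <= 2*u + 4)) <==> (3*d != 2*u - 18 || 6*d == 4*u - 24)) || ((27/4)*d >= (9/2)*u - 59/4 && (3*d == 2*u - 18 || 3*d >= 2*u - 13)) implies it.
Every state satisfying the precondition satisfies the weakest precondition: the implication holds.
Answer: valid
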